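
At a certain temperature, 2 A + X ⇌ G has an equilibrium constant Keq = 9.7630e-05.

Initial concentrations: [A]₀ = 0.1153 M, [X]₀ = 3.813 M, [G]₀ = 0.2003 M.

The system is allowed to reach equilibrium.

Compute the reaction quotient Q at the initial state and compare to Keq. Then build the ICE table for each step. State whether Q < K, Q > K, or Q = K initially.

Q₀ = 3.951 vs Keq = 9.7630e-05 ⇒ Q>K, reverse
Step 1:
                  A         X         G
  I          0.1153     3.813    0.2003
  C          0.4004    0.2002   -0.2002
  E          0.5157     4.013 1.0420e-04
  solve Keq expr → x = -0.2002; check Q = 9.7630e-05

Q₀ = 3.951; Q > K (proceeds reverse)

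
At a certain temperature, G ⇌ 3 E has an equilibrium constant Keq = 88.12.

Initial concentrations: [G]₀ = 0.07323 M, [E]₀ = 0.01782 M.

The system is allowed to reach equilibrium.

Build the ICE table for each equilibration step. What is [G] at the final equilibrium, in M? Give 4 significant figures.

Q₀ = 7.7274e-05 vs Keq = 88.12 ⇒ Q<K, forward
Step 1:
                  G         E
  Initial   0.07323   0.01782
  Change   -0.07308    0.2192
  Equil   1.5118e-04    0.2371
  solve Keq expr → x = 0.07308; check Q = 88.12

[G]_eq = 1.5118e-04 M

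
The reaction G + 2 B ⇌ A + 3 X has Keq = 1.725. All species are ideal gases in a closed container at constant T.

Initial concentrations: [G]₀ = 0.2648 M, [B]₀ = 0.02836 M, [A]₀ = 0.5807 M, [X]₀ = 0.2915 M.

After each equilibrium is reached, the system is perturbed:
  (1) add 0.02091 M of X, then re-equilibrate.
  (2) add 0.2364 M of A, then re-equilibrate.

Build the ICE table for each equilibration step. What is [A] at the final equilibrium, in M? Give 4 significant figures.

Q₀ = 67.54 vs Keq = 1.725 ⇒ Q>K, reverse
Step 1:
                   G          B          A          X
  init        0.2648    0.02836     0.5807     0.2915
  Δ          0.03133    0.06266   -0.03133     -0.094
  eq          0.2961    0.09102     0.5494     0.1975
  solve Keq expr → x = -0.03133; check Q = 1.725
Then add 0.02091 M of X.
Step 2:
                   G          B          A          X
  init        0.2961    0.09102     0.5494     0.2184
  Δ         0.003363   0.006726  -0.003363   -0.01009
  eq          0.2995    0.09775      0.546     0.2083
  solve Keq expr → x = -0.003363; check Q = 1.725
Then add 0.2364 M of A.
Step 3:
                   G          B          A          X
  init        0.2995    0.09775     0.7824     0.2083
  Δ         0.004068   0.008137  -0.004068   -0.01221
  eq          0.3036     0.1059     0.7783     0.1961
  solve Keq expr → x = -0.004068; check Q = 1.725

[A]_eq = 0.7783 M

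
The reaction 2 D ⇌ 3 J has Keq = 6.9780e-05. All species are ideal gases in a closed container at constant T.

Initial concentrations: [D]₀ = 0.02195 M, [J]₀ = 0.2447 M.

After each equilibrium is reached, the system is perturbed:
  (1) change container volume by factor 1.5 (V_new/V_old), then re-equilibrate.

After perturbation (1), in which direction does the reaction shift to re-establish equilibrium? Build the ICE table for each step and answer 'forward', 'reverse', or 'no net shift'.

Direction: forward

Q₀ = 30.41 vs Keq = 6.9780e-05 ⇒ Q>K, reverse
Step 1:
                   D          J
  init       0.02195     0.2447
  Δ           0.1545    -0.2317
  eq          0.1764    0.01295
  solve Keq expr → x = -0.07725; check Q = 6.9780e-05
Then change container volume by factor 1.5 (V_new/V_old).
Step 2:
                   D          J
  init        0.1176   0.008634
  Δ       -8.0299e-04   0.001204
  eq          0.1168   0.009839
  solve Keq expr → x = 4.0150e-04; check Q = 6.9780e-05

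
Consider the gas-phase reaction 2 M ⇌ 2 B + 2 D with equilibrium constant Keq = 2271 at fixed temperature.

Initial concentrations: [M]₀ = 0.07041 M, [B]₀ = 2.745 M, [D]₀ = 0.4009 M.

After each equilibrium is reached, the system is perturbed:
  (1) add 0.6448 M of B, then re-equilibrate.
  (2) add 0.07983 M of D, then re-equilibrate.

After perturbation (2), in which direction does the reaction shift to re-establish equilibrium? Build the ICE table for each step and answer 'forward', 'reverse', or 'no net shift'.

Direction: reverse

Q₀ = 244.3 vs Keq = 2271 ⇒ Q<K, forward
Step 1:
                    M           B           D
  I           0.07041       2.745      0.4009
  C          -0.04435     0.04435     0.04435
  E           0.02606       2.789      0.4452
  solve Keq expr → x = 0.02217; check Q = 2271
Then add 0.6448 M of B.
Step 2:
                    M           B           D
  I           0.02606       3.434      0.4452
  C          0.005572   -0.005572   -0.005572
  E           0.03163       3.429      0.4397
  solve Keq expr → x = -0.002786; check Q = 2271
Then add 0.07983 M of D.
Step 3:
                    M           B           D
  I           0.03163       3.429      0.5195
  C          0.005305   -0.005305   -0.005305
  E           0.03694       3.423      0.5142
  solve Keq expr → x = -0.002652; check Q = 2271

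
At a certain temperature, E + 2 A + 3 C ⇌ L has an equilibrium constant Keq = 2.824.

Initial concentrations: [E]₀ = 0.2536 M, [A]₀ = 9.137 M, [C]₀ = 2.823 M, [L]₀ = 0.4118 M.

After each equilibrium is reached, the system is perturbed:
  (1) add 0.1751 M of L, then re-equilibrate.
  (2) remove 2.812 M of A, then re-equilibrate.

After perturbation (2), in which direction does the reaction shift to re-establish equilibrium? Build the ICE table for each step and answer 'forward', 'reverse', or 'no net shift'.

Q₀ = 8.6456e-04 vs Keq = 2.824 ⇒ Q<K, forward
Step 1:
                    E           A           C           L
  init         0.2536       9.137       2.823      0.4118
  Δ           -0.2532     -0.5065     -0.7597      0.2532
  eq       3.5994e-04       8.631       2.063       0.665
  solve Keq expr → x = 0.2532; check Q = 2.824
Then add 0.1751 M of L.
Step 2:
                    E           A           C           L
  init     3.5994e-04       8.631       2.063      0.8401
  Δ        9.4512e-05  1.8902e-04  2.8354e-04 -9.4512e-05
  eq       4.5446e-04       8.631       2.064        0.84
  solve Keq expr → x = -9.4512e-05; check Q = 2.824
Then remove 2.812 M of A.
Step 3:
                    E           A           C           L
  init     4.5446e-04       5.819       2.064        0.84
  Δ        5.4201e-04    0.001084    0.001626 -5.4201e-04
  eq       9.9647e-04        5.82       2.065      0.8395
  solve Keq expr → x = -5.4201e-04; check Q = 2.824

Direction: reverse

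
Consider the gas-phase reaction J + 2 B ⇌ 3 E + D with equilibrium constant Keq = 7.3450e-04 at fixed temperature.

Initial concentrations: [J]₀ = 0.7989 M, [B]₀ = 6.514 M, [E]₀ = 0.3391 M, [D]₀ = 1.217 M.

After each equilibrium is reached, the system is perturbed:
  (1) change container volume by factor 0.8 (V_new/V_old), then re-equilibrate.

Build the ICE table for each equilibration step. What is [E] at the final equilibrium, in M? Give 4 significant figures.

Q₀ = 0.0014 vs Keq = 7.3450e-04 ⇒ Q>K, reverse
Step 1:
                   J          B          E          D
  Initial     0.7989      6.514     0.3391      1.217
  Change     0.02021    0.04041   -0.06062   -0.02021
  Equil       0.8191      6.554     0.2785      1.197
  solve Keq expr → x = -0.02021; check Q = 7.3450e-04
Then change container volume by factor 0.8 (V_new/V_old).
Step 2:
                   J          B          E          D
  Initial      1.024      8.193     0.3481      1.496
  Change    0.007725    0.01545   -0.02317  -0.007725
  Equil        1.032      8.208     0.3249      1.488
  solve Keq expr → x = -0.007725; check Q = 7.3450e-04

[E]_eq = 0.3249 M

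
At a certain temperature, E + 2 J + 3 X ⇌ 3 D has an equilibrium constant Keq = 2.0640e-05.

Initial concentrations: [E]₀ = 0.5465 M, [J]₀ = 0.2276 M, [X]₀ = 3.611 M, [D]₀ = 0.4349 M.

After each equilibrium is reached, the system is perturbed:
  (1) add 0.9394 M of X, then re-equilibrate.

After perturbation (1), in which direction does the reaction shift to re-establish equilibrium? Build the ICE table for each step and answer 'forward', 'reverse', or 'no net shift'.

Q₀ = 0.06171 vs Keq = 2.0640e-05 ⇒ Q>K, reverse
Step 1:
                    E           J           X           D
  Initial      0.5465      0.2276       3.611      0.4349
  Change       0.1254      0.2509      0.3763     -0.3763
  Equil        0.6719      0.4785       3.987      0.0586
  solve Keq expr → x = -0.1254; check Q = 2.0640e-05
Then add 0.9394 M of X.
Step 2:
                    E           J           X           D
  Initial      0.6719      0.4785       4.927      0.0586
  Change    -0.004208   -0.008415    -0.01262     0.01262
  Equil        0.6677        0.47       4.914     0.07123
  solve Keq expr → x = 0.004208; check Q = 2.0640e-05

Direction: forward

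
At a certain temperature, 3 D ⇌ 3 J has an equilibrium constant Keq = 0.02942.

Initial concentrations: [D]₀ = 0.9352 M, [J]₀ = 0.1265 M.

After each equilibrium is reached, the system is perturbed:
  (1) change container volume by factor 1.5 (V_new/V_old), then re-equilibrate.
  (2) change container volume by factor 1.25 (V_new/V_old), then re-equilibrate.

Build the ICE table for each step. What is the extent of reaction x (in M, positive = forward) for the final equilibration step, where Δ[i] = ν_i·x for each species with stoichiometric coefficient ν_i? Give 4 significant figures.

Q₀ = 0.002475 vs Keq = 0.02942 ⇒ Q<K, forward
Step 1:
                    D           J
  Initial      0.9352      0.1265
  Change      -0.1239      0.1239
  Equil        0.8113      0.2504
  solve Keq expr → x = 0.04131; check Q = 0.02942
Then change container volume by factor 1.5 (V_new/V_old).
Step 2:
                    D           J
  Initial      0.5408       0.167
  Change            0           0
  Equil        0.5408       0.167
  solve Keq expr → x = 0; check Q = 0.02942
Then change container volume by factor 1.25 (V_new/V_old).
Step 3:
                    D           J
  Initial      0.4327      0.1336
  Change            0           0
  Equil        0.4327      0.1336
  solve Keq expr → x = 0; check Q = 0.02942

x = 0 M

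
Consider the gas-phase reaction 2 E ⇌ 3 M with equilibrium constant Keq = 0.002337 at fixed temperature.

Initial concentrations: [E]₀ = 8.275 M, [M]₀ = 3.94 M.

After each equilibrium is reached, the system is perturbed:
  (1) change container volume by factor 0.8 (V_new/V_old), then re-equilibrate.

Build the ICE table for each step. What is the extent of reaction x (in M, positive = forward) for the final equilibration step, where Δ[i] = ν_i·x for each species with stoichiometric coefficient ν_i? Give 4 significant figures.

x = -0.01852 M

Q₀ = 0.8932 vs Keq = 0.002337 ⇒ Q>K, reverse
Step 1:
                    E           M
  I             8.275        3.94
  C             2.203      -3.305
  E             10.48      0.6354
  solve Keq expr → x = -1.102; check Q = 0.002337
Then change container volume by factor 0.8 (V_new/V_old).
Step 2:
                    E           M
  I              13.1      0.7943
  C           0.03703    -0.05555
  E             13.13      0.7387
  solve Keq expr → x = -0.01852; check Q = 0.002337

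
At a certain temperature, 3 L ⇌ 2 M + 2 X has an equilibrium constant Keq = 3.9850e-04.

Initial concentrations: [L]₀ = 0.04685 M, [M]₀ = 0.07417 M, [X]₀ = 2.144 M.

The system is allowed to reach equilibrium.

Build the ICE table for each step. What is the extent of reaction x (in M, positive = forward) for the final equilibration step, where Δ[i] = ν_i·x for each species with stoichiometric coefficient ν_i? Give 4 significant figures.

x = -0.03678 M

Q₀ = 245.9 vs Keq = 3.9850e-04 ⇒ Q>K, reverse
Step 1:
                    L           M           X
  init        0.04685     0.07417       2.144
  Δ            0.1104    -0.07357    -0.07357
  eq           0.1572  6.0096e-04        2.07
  solve Keq expr → x = -0.03678; check Q = 3.9850e-04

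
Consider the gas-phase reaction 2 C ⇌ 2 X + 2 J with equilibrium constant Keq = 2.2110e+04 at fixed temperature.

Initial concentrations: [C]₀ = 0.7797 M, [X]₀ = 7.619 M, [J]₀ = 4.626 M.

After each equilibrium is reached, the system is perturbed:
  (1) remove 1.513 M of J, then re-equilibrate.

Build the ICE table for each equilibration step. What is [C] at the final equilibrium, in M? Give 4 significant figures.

[C]_eq = 0.2033 M

Q₀ = 2043 vs Keq = 2.2110e+04 ⇒ Q<K, forward
Step 1:
                  C         X         J
  init       0.7797     7.619     4.626
  Δ         -0.4998    0.4998    0.4998
  eq         0.2799     8.119     5.126
  solve Keq expr → x = 0.2499; check Q = 2.2110e+04
Then remove 1.513 M of J.
Step 2:
                  C         X         J
  init       0.2799     8.119     3.613
  Δ        -0.07653   0.07653   0.07653
  eq         0.2033     8.195     3.689
  solve Keq expr → x = 0.03827; check Q = 2.2110e+04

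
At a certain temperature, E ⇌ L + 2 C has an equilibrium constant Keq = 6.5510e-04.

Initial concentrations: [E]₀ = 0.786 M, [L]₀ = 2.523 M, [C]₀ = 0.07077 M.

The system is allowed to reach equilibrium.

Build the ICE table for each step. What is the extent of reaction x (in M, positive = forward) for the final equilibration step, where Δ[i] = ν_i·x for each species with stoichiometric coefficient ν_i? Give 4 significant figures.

Q₀ = 0.01608 vs Keq = 6.5510e-04 ⇒ Q>K, reverse
Step 1:
                  E         L         C
  I           0.786     2.523   0.07077
  C         0.02807  -0.02807  -0.05615
  E          0.8141     2.495   0.01462
  solve Keq expr → x = -0.02807; check Q = 6.5510e-04

x = -0.02807 M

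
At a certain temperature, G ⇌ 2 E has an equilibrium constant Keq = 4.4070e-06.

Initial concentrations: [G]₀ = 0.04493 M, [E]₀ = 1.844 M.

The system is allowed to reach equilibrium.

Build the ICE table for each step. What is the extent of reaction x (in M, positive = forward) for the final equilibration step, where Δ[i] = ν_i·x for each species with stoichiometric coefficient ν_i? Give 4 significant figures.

x = -0.921 M

Q₀ = 75.68 vs Keq = 4.4070e-06 ⇒ Q>K, reverse
Step 1:
                    G           E
  init        0.04493       1.844
  Δ             0.921      -1.842
  eq           0.9659    0.002063
  solve Keq expr → x = -0.921; check Q = 4.4070e-06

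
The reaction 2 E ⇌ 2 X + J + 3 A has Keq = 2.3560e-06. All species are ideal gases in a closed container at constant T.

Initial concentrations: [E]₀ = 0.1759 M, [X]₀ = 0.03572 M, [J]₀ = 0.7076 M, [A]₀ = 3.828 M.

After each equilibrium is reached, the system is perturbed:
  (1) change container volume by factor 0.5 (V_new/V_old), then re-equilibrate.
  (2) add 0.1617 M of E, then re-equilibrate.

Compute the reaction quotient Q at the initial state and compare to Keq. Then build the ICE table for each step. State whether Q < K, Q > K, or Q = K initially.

Q₀ = 1.637; Q > K (proceeds reverse)

Q₀ = 1.637 vs Keq = 2.3560e-06 ⇒ Q>K, reverse
Step 1:
                   E          X          J          A
  init        0.1759    0.03572     0.7076      3.828
  Δ          0.03567   -0.03567   -0.01783    -0.0535
  eq          0.2116 5.3321e-05     0.6898      3.774
  solve Keq expr → x = -0.01783; check Q = 2.3560e-06
Then change container volume by factor 0.5 (V_new/V_old).
Step 2:
                   E          X          J          A
  init        0.4231 1.0664e-04       1.38      7.549
  Δ       7.9975e-05 -7.9975e-05 -3.9987e-05 -1.1996e-04
  eq          0.4232 2.6666e-05      1.379      7.549
  solve Keq expr → x = -3.9987e-05; check Q = 2.3560e-06
Then add 0.1617 M of E.
Step 3:
                   E          X          J          A
  init        0.5849 2.6666e-05      1.379      7.549
  Δ       -1.0188e-05 1.0188e-05 5.0939e-06 1.5282e-05
  eq          0.5849 3.6854e-05      1.379      7.549
  solve Keq expr → x = 5.0939e-06; check Q = 2.3560e-06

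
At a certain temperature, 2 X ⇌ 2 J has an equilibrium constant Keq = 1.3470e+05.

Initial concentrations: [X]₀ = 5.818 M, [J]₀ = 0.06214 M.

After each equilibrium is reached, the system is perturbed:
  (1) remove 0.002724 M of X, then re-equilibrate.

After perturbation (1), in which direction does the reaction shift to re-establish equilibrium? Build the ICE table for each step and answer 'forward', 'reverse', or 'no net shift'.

Q₀ = 1.1408e-04 vs Keq = 1.3470e+05 ⇒ Q<K, forward
Step 1:
                  X         J
  Initial     5.818   0.06214
  Change     -5.802     5.802
  Equil     0.01598     5.864
  solve Keq expr → x = 2.901; check Q = 1.3470e+05
Then remove 0.002724 M of X.
Step 2:
                  X         J
  Initial   0.01325     5.864
  Change   0.002717 -0.002717
  Equil     0.01597     5.861
  solve Keq expr → x = -0.001358; check Q = 1.3470e+05

Direction: reverse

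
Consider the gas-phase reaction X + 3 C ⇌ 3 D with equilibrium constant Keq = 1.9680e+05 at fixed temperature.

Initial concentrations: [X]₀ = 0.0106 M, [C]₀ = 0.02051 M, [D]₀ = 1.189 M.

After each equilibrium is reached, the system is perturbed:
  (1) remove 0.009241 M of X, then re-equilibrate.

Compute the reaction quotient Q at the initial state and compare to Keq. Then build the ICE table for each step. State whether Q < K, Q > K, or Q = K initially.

Q₀ = 1.8380e+07 vs Keq = 1.9680e+05 ⇒ Q>K, reverse
Step 1:
                   X          C          D
  I           0.0106    0.02051      1.189
  C           0.0153    0.04591   -0.04591
  E           0.0259    0.06642      1.143
  solve Keq expr → x = -0.0153; check Q = 1.9680e+05
Then remove 0.009241 M of X.
Step 2:
                   X          C          D
  I          0.01666    0.06642      1.143
  C         0.002285   0.006855  -0.006855
  E          0.01895    0.07327      1.136
  solve Keq expr → x = -0.002285; check Q = 1.9680e+05

Q₀ = 1.8380e+07; Q > K (proceeds reverse)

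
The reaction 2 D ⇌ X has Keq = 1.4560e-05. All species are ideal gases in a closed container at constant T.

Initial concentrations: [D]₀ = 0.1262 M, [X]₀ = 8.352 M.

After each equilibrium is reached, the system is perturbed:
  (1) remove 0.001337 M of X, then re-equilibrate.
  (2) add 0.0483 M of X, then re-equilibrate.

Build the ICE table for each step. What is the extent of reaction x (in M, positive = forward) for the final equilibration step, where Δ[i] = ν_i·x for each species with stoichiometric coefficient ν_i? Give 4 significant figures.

Q₀ = 524.4 vs Keq = 1.4560e-05 ⇒ Q>K, reverse
Step 1:
                    D           X
  Initial      0.1262       8.352
  Change         16.7      -8.348
  Equil         16.82     0.00412
  solve Keq expr → x = -8.348; check Q = 1.4560e-05
Then remove 0.001337 M of X.
Step 2:
                    D           X
  Initial       16.82    0.002783
  Change    -0.002671    0.001336
  Equil         16.82    0.004119
  solve Keq expr → x = 0.001336; check Q = 1.4560e-05
Then add 0.0483 M of X.
Step 3:
                    D           X
  Initial       16.82     0.05242
  Change      0.09651    -0.04825
  Equil         16.92    0.004166
  solve Keq expr → x = -0.04825; check Q = 1.4560e-05

x = -0.04825 M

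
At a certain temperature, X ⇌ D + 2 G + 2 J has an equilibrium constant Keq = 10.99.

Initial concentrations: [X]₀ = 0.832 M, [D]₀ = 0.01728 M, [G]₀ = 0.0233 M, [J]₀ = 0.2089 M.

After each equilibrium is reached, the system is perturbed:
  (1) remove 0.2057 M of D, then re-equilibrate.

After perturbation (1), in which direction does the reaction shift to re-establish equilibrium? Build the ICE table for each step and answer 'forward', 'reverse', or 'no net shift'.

Direction: forward

Q₀ = 4.9205e-07 vs Keq = 10.99 ⇒ Q<K, forward
Step 1:
                    X           D           G           J
  init          0.832     0.01728      0.0233      0.2089
  Δ           -0.6271      0.6271       1.254       1.254
  eq           0.2049      0.6444       1.278       1.463
  solve Keq expr → x = 0.6271; check Q = 10.99
Then remove 0.2057 M of D.
Step 2:
                    X           D           G           J
  init         0.2049      0.4387       1.278       1.463
  Δ           -0.0291      0.0291      0.0582      0.0582
  eq           0.1758      0.4678       1.336       1.521
  solve Keq expr → x = 0.0291; check Q = 10.99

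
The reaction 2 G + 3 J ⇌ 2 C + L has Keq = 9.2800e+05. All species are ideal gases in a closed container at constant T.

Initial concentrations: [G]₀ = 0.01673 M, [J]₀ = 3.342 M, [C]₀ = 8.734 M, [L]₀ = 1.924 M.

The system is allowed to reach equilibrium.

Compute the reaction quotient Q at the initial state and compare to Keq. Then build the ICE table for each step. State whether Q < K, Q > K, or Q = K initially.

Q₀ = 1.4048e+04; Q < K (proceeds forward)

Q₀ = 1.4048e+04 vs Keq = 9.2800e+05 ⇒ Q<K, forward
Step 1:
                    G           J           C           L
  I           0.01673       3.342       8.734       1.924
  C          -0.01464    -0.02197     0.01464    0.007322
  E          0.002086        3.32       8.749       1.931
  solve Keq expr → x = 0.007322; check Q = 9.2800e+05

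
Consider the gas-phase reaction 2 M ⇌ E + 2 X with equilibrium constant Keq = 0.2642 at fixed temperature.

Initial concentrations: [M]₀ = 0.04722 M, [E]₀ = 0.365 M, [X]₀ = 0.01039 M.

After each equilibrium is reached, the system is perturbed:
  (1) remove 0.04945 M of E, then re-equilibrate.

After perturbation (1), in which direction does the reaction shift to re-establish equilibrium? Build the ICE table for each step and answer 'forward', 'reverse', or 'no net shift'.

Direction: forward

Q₀ = 0.01767 vs Keq = 0.2642 ⇒ Q<K, forward
Step 1:
                   M          E          X
  I          0.04722      0.365    0.01039
  C         -0.01594   0.007969    0.01594
  E          0.03128      0.373    0.02633
  solve Keq expr → x = 0.007969; check Q = 0.2642
Then remove 0.04945 M of E.
Step 2:
                   M          E          X
  I          0.03128     0.3235    0.02633
  C        -0.001008 5.0411e-04   0.001008
  E          0.03027      0.324    0.02734
  solve Keq expr → x = 5.0411e-04; check Q = 0.2642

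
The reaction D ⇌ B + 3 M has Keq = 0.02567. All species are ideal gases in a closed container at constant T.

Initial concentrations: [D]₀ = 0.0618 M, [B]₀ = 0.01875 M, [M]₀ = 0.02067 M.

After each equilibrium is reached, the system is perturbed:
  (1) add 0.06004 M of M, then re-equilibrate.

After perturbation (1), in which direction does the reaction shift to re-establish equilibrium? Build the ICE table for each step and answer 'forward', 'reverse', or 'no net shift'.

Direction: reverse

Q₀ = 2.6794e-06 vs Keq = 0.02567 ⇒ Q<K, forward
Step 1:
                  D         B         M
  Initial    0.0618   0.01875   0.02067
  Change   -0.04919   0.04919    0.1476
  Equil     0.01261   0.06794    0.1683
  solve Keq expr → x = 0.04919; check Q = 0.02567
Then add 0.06004 M of M.
Step 2:
                  D         B         M
  Initial   0.01261   0.06794    0.2283
  Change   0.007686 -0.007686  -0.02306
  Equil     0.02029   0.06026    0.2052
  solve Keq expr → x = -0.007686; check Q = 0.02567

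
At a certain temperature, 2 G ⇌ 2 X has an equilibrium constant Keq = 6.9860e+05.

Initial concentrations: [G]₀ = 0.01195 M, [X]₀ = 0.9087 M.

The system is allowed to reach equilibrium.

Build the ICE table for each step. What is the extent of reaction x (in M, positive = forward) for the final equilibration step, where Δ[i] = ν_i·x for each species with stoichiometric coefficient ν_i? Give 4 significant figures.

x = 0.005425 M

Q₀ = 5782 vs Keq = 6.9860e+05 ⇒ Q<K, forward
Step 1:
                  G         X
  Initial   0.01195    0.9087
  Change   -0.01085   0.01085
  Equil      0.0011    0.9195
  solve Keq expr → x = 0.005425; check Q = 6.9860e+05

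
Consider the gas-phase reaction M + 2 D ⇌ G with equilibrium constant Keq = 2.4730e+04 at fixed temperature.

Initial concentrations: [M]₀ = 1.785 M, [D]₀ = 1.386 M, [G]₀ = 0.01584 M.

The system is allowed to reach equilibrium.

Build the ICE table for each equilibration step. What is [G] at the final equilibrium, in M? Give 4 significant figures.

Q₀ = 0.004619 vs Keq = 2.4730e+04 ⇒ Q<K, forward
Step 1:
                   M          D          G
  I            1.785      1.386    0.01584
  C          -0.6904     -1.381     0.6904
  E            1.095   0.005108     0.7063
  solve Keq expr → x = 0.6904; check Q = 2.4730e+04

[G]_eq = 0.7063 M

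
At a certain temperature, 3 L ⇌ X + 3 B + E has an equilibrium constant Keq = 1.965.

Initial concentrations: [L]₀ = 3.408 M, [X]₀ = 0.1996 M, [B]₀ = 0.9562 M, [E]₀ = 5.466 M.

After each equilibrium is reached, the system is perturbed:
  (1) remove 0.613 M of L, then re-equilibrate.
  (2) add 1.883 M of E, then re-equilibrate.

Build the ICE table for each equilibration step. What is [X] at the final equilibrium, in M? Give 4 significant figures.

[X]_eq = 0.4488 M

Q₀ = 0.0241 vs Keq = 1.965 ⇒ Q<K, forward
Step 1:
                    L           X           B           E
  I             3.408      0.1996      0.9562       5.466
  C            -1.049      0.3498       1.049      0.3498
  E             2.359      0.5494       2.006       5.816
  solve Keq expr → x = 0.3498; check Q = 1.965
Then remove 0.613 M of L.
Step 2:
                    L           X           B           E
  I             1.746      0.5494       2.006       5.816
  C            0.2307    -0.07689     -0.2307    -0.07689
  E             1.976      0.4725       1.775       5.739
  solve Keq expr → x = -0.07689; check Q = 1.965
Then add 1.883 M of E.
Step 3:
                    L           X           B           E
  I             1.976      0.4725       1.775       7.622
  C           0.07123    -0.02374    -0.07123    -0.02374
  E             2.047      0.4488       1.704       7.598
  solve Keq expr → x = -0.02374; check Q = 1.965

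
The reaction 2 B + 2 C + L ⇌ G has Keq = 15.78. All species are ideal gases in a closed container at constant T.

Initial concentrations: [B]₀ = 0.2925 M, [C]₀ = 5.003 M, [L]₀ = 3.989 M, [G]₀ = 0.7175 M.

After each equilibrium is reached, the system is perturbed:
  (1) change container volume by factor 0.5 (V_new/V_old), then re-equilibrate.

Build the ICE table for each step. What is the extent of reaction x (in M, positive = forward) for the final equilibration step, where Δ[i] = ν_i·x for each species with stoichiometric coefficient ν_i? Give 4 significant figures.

x = 0.01867 M

Q₀ = 0.08399 vs Keq = 15.78 ⇒ Q<K, forward
Step 1:
                    B           C           L           G
  I            0.2925       5.003       3.989      0.7175
  C           -0.2675     -0.2675     -0.1338      0.1338
  E           0.02498       4.735       3.855      0.8513
  solve Keq expr → x = 0.1338; check Q = 15.78
Then change container volume by factor 0.5 (V_new/V_old).
Step 2:
                    B           C           L           G
  I           0.04996       9.471        7.71       1.703
  C          -0.03734    -0.03734    -0.01867     0.01867
  E           0.01262       9.434       7.692       1.721
  solve Keq expr → x = 0.01867; check Q = 15.78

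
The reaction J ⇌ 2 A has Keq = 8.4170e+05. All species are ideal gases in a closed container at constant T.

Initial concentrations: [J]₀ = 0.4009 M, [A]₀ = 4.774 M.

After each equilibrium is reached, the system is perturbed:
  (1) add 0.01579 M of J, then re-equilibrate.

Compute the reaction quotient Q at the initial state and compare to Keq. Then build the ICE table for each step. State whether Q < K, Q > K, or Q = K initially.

Q₀ = 56.85 vs Keq = 8.4170e+05 ⇒ Q<K, forward
Step 1:
                   J          A
  I           0.4009      4.774
  C          -0.4009     0.8017
  E       3.6936e-05      5.576
  solve Keq expr → x = 0.4009; check Q = 8.4170e+05
Then add 0.01579 M of J.
Step 2:
                   J          A
  I          0.01583      5.576
  C         -0.01579    0.03158
  E       3.7355e-05      5.607
  solve Keq expr → x = 0.01579; check Q = 8.4170e+05

Q₀ = 56.85; Q < K (proceeds forward)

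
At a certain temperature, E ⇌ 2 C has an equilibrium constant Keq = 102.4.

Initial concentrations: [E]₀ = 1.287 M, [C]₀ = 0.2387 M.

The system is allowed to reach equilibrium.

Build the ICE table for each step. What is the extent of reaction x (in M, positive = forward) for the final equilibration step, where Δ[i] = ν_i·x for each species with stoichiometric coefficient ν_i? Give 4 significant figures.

x = 1.217 M

Q₀ = 0.04427 vs Keq = 102.4 ⇒ Q<K, forward
Step 1:
                    E           C
  Initial       1.287      0.2387
  Change       -1.217       2.434
  Equil       0.06978       2.673
  solve Keq expr → x = 1.217; check Q = 102.4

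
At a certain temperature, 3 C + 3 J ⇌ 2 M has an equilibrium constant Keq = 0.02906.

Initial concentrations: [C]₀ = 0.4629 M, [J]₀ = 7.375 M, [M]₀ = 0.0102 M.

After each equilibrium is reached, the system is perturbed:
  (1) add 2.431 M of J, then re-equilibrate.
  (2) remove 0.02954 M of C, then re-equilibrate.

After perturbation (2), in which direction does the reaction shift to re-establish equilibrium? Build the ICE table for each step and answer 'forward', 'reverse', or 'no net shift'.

Direction: reverse

Q₀ = 2.6149e-06 vs Keq = 0.02906 ⇒ Q<K, forward
Step 1:
                   C          J          M
  I           0.4629      7.375     0.0102
  C          -0.3003    -0.3003     0.2002
  E           0.1626      7.075     0.2104
  solve Keq expr → x = 0.1001; check Q = 0.02906
Then add 2.431 M of J.
Step 2:
                   C          J          M
  I           0.1626      9.506     0.2104
  C         -0.03288   -0.03288    0.02192
  E           0.1298      9.473     0.2323
  solve Keq expr → x = 0.01096; check Q = 0.02906
Then remove 0.02954 M of C.
Step 3:
                   C          J          M
  I           0.1002      9.473     0.2323
  C          0.02337    0.02337   -0.01558
  E           0.1236      9.496     0.2167
  solve Keq expr → x = -0.007789; check Q = 0.02906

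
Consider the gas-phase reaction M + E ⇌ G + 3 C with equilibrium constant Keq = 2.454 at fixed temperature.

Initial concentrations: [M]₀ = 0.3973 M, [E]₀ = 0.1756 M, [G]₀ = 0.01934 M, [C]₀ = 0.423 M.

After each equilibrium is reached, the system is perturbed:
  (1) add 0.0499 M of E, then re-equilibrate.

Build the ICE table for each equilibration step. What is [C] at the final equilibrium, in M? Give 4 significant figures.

[C]_eq = 0.7897 M

Q₀ = 0.02098 vs Keq = 2.454 ⇒ Q<K, forward
Step 1:
                   M          E          G          C
  init        0.3973     0.1756    0.01934      0.423
  Δ          -0.1053    -0.1053     0.1053      0.316
  eq           0.292    0.07025     0.1247      0.739
  solve Keq expr → x = 0.1053; check Q = 2.454
Then add 0.0499 M of E.
Step 2:
                   M          E          G          C
  init         0.292     0.1202     0.1247      0.739
  Δ         -0.01688   -0.01688    0.01688    0.05063
  eq          0.2751     0.1033     0.1416     0.7897
  solve Keq expr → x = 0.01688; check Q = 2.454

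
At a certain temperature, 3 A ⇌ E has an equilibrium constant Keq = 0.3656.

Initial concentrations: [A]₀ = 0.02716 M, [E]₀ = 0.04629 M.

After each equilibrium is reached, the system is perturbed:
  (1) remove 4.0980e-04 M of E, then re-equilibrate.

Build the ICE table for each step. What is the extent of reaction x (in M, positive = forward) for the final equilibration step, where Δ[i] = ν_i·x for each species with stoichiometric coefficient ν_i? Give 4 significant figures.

x = 3.7765e-04 M

Q₀ = 2310 vs Keq = 0.3656 ⇒ Q>K, reverse
Step 1:
                    A           E
  I           0.02716     0.04629
  C            0.1343    -0.04475
  E            0.1614    0.001538
  solve Keq expr → x = -0.04475; check Q = 0.3656
Then remove 4.0980e-04 M of E.
Step 2:
                    A           E
  I            0.1614    0.001128
  C         -0.001133  3.7765e-04
  E            0.1603    0.001505
  solve Keq expr → x = 3.7765e-04; check Q = 0.3656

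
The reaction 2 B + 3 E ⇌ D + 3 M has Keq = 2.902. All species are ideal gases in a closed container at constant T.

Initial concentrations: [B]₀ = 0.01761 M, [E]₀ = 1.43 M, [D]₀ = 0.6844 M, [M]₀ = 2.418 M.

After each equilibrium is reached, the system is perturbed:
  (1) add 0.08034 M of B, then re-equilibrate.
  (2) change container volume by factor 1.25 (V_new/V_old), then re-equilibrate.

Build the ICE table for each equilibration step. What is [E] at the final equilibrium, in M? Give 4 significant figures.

Q₀ = 1.0670e+04 vs Keq = 2.902 ⇒ Q>K, reverse
Step 1:
                   B          E          D          M
  init       0.01761       1.43     0.6844      2.418
  Δ            0.365     0.5475    -0.1825    -0.5475
  eq          0.3826      1.977     0.5019      1.871
  solve Keq expr → x = -0.1825; check Q = 2.902
Then add 0.08034 M of B.
Step 2:
                   B          E          D          M
  init        0.4629      1.977     0.5019      1.871
  Δ         -0.03751   -0.05627    0.01876    0.05627
  eq          0.4254      1.921     0.5207      1.927
  solve Keq expr → x = 0.01876; check Q = 2.902
Then change container volume by factor 1.25 (V_new/V_old).
Step 3:
                   B          E          D          M
  init        0.3403      1.537     0.4165      1.541
  Δ          0.01744    0.02617  -0.008722   -0.02617
  eq          0.3578      1.563     0.4078      1.515
  solve Keq expr → x = -0.008722; check Q = 2.902

[E]_eq = 1.563 M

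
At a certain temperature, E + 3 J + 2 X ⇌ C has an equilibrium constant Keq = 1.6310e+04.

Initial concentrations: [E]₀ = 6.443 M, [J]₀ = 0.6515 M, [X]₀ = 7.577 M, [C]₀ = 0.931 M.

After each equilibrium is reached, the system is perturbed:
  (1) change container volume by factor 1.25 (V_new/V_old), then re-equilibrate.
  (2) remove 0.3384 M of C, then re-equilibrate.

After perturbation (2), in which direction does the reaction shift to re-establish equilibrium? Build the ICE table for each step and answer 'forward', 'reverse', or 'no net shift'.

Q₀ = 0.009102 vs Keq = 1.6310e+04 ⇒ Q<K, forward
Step 1:
                   E          J          X          C
  Initial      6.443     0.6515      7.577      0.931
  Change     -0.2152    -0.6455    -0.4303     0.2152
  Equil        6.228   0.006045      7.147      1.146
  solve Keq expr → x = 0.2152; check Q = 1.6310e+04
Then change container volume by factor 1.25 (V_new/V_old).
Step 2:
                   E          J          X          C
  Initial      4.982   0.004836      5.717     0.9169
  Change  7.2510e-04   0.002175    0.00145 -7.2510e-04
  Equil        4.983   0.007011      5.719     0.9162
  solve Keq expr → x = -7.2510e-04; check Q = 1.6310e+04
Then remove 0.3384 M of C.
Step 3:
                   E          J          X          C
  Initial      4.983   0.007011      5.719     0.5778
  Change  -3.3233e-04 -9.9700e-04 -6.6467e-04 3.3233e-04
  Equil        4.983   0.006014      5.718     0.5781
  solve Keq expr → x = 3.3233e-04; check Q = 1.6310e+04

Direction: forward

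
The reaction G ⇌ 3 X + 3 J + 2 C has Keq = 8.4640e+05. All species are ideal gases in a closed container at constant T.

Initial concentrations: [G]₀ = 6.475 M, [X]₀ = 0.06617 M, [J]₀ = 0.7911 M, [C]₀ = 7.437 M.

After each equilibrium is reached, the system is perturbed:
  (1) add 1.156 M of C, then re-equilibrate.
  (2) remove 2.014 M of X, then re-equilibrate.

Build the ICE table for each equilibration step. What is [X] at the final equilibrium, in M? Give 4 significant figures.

[X]_eq = 4.153 M

Q₀ = 0.001225 vs Keq = 8.4640e+05 ⇒ Q<K, forward
Step 1:
                   G          X          J          C
  Initial      6.475    0.06617     0.7911      7.437
  Change      -1.752      5.257      5.257      3.505
  Equil        4.723      5.324      6.049      10.94
  solve Keq expr → x = 1.752; check Q = 8.4640e+05
Then add 1.156 M of C.
Step 2:
                   G          X          J          C
  Initial      4.723      5.324      6.049       12.1
  Change     0.05332      -0.16      -0.16    -0.1066
  Equil        4.776      5.164      5.889      11.99
  solve Keq expr → x = -0.05332; check Q = 8.4640e+05
Then remove 2.014 M of X.
Step 3:
                   G          X          J          C
  Initial      4.776       3.15      5.889      11.99
  Change     -0.3345      1.004      1.004      0.669
  Equil        4.441      4.153      6.892      12.66
  solve Keq expr → x = 0.3345; check Q = 8.4640e+05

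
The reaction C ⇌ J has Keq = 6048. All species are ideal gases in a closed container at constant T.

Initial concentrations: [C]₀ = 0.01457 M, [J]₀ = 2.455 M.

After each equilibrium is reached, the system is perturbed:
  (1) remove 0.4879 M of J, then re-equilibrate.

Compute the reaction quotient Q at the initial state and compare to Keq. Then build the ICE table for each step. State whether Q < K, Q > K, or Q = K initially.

Q₀ = 168.5 vs Keq = 6048 ⇒ Q<K, forward
Step 1:
                   C          J
  I          0.01457      2.455
  C         -0.01416    0.01416
  E       4.0826e-04      2.469
  solve Keq expr → x = 0.01416; check Q = 6048
Then remove 0.4879 M of J.
Step 2:
                   C          J
  I       4.0826e-04      1.981
  C       -8.0658e-05 8.0658e-05
  E       3.2760e-04      1.981
  solve Keq expr → x = 8.0658e-05; check Q = 6048

Q₀ = 168.5; Q < K (proceeds forward)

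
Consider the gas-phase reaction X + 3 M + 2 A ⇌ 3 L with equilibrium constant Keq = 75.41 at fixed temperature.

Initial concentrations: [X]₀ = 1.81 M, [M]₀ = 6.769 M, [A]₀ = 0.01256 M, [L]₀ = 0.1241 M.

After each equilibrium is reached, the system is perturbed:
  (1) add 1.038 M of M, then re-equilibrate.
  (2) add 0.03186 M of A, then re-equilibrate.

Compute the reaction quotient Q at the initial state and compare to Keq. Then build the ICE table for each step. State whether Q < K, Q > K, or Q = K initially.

Q₀ = 0.02158; Q < K (proceeds forward)

Q₀ = 0.02158 vs Keq = 75.41 ⇒ Q<K, forward
Step 1:
                  X         M         A         L
  I            1.81     6.769   0.01256    0.1241
  C       -0.006148  -0.01845   -0.0123   0.01845
  E           1.804     6.751 2.6309e-04    0.1425
  solve Keq expr → x = 0.006148; check Q = 75.41
Then add 1.038 M of M.
Step 2:
                  X         M         A         L
  I           1.804     7.789 2.6309e-04    0.1425
  C       -2.5313e-05 -7.5940e-05 -5.0627e-05 7.5940e-05
  E           1.804     7.788 2.1246e-04    0.1426
  solve Keq expr → x = 2.5313e-05; check Q = 75.41
Then add 0.03186 M of A.
Step 3:
                  X         M         A         L
  I           1.804     7.788   0.03207    0.1426
  C        -0.01587  -0.04761  -0.03174   0.04761
  E           1.788     7.741 3.3178e-04    0.1902
  solve Keq expr → x = 0.01587; check Q = 75.41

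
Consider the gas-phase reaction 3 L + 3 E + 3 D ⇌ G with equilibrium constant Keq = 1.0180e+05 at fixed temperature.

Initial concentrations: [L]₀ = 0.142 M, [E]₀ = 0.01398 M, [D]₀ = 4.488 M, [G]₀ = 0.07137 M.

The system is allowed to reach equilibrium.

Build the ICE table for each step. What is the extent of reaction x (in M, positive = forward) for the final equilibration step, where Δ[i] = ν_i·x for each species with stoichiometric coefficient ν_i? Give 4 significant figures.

Q₀ = 1.0092e+05 vs Keq = 1.0180e+05 ⇒ Q<K, forward
Step 1:
                    L           E           D           G
  I             0.142     0.01398       4.488     0.07137
  C       -3.6038e-05 -3.6038e-05 -3.6038e-05  1.2013e-05
  E             0.142     0.01394       4.488     0.07138
  solve Keq expr → x = 1.2013e-05; check Q = 1.0180e+05

x = 1.2013e-05 M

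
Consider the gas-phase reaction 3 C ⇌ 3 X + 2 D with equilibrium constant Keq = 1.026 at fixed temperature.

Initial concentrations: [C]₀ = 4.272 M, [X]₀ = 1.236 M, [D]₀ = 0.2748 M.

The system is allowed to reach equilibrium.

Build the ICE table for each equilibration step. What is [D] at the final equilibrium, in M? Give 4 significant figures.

Q₀ = 0.001829 vs Keq = 1.026 ⇒ Q<K, forward
Step 1:
                  C         X         D
  init        4.272     1.236    0.2748
  Δ          -1.371     1.371    0.9141
  eq          2.901     2.607     1.189
  solve Keq expr → x = 0.457; check Q = 1.026

[D]_eq = 1.189 M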